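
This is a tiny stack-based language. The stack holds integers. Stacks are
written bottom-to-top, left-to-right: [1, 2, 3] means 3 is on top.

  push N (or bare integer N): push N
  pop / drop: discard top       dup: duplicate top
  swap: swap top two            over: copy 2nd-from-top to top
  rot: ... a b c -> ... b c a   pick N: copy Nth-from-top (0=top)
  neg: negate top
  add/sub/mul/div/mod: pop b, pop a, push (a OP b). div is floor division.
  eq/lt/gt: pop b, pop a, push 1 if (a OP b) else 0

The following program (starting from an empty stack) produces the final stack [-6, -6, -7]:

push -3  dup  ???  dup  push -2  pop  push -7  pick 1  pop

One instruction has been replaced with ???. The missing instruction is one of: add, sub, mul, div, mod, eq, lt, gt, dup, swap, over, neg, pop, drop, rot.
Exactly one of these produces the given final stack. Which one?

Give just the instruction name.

Stack before ???: [-3, -3]
Stack after ???:  [-6]
The instruction that transforms [-3, -3] -> [-6] is: add

Answer: add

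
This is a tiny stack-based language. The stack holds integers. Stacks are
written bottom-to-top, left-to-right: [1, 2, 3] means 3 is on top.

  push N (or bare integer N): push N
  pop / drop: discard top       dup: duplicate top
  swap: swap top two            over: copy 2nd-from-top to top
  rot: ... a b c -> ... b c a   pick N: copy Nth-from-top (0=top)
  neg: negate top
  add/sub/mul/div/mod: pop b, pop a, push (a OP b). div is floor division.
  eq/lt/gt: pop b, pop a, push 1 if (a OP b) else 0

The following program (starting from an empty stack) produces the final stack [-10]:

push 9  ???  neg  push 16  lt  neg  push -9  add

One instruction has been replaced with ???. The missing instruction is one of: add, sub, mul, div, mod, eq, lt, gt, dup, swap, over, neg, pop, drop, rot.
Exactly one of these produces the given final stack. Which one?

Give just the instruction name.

Stack before ???: [9]
Stack after ???:  [-9]
The instruction that transforms [9] -> [-9] is: neg

Answer: neg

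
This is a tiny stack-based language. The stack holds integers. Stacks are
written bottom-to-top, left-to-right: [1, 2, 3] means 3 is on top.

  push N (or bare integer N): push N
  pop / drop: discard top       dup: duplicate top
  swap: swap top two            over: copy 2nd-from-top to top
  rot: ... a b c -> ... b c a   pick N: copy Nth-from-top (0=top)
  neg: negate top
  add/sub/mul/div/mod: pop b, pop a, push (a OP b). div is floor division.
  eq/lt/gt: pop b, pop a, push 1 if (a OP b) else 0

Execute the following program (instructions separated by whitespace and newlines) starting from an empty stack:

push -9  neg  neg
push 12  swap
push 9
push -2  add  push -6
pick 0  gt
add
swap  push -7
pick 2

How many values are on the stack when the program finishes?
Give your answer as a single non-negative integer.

Answer: 5

Derivation:
After 'push -9': stack = [-9] (depth 1)
After 'neg': stack = [9] (depth 1)
After 'neg': stack = [-9] (depth 1)
After 'push 12': stack = [-9, 12] (depth 2)
After 'swap': stack = [12, -9] (depth 2)
After 'push 9': stack = [12, -9, 9] (depth 3)
After 'push -2': stack = [12, -9, 9, -2] (depth 4)
After 'add': stack = [12, -9, 7] (depth 3)
After 'push -6': stack = [12, -9, 7, -6] (depth 4)
After 'pick 0': stack = [12, -9, 7, -6, -6] (depth 5)
After 'gt': stack = [12, -9, 7, 0] (depth 4)
After 'add': stack = [12, -9, 7] (depth 3)
After 'swap': stack = [12, 7, -9] (depth 3)
After 'push -7': stack = [12, 7, -9, -7] (depth 4)
After 'pick 2': stack = [12, 7, -9, -7, 7] (depth 5)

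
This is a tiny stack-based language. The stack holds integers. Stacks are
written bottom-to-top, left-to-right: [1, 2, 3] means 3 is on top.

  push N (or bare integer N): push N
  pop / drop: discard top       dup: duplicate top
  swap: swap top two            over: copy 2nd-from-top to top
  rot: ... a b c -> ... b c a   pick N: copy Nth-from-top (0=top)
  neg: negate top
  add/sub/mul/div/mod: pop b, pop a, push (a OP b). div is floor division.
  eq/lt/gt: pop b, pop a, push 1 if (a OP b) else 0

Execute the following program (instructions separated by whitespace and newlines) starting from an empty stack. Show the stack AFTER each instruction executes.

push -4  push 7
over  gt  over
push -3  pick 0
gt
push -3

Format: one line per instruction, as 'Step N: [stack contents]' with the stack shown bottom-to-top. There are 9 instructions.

Step 1: [-4]
Step 2: [-4, 7]
Step 3: [-4, 7, -4]
Step 4: [-4, 1]
Step 5: [-4, 1, -4]
Step 6: [-4, 1, -4, -3]
Step 7: [-4, 1, -4, -3, -3]
Step 8: [-4, 1, -4, 0]
Step 9: [-4, 1, -4, 0, -3]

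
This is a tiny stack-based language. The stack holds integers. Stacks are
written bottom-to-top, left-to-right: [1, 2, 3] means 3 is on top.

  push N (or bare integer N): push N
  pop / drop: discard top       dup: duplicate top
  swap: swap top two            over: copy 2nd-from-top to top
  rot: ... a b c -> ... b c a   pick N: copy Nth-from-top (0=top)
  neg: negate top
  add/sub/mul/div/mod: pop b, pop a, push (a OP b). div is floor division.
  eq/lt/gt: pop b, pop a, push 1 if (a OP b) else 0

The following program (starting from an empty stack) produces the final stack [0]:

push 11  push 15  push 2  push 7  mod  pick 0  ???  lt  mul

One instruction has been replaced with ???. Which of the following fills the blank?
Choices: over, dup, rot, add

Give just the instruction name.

Answer: add

Derivation:
Stack before ???: [11, 15, 2, 2]
Stack after ???:  [11, 15, 4]
Checking each choice:
  over: produces [11, 15, 0]
  dup: produces [11, 15, 0]
  rot: produces [11, 2]
  add: MATCH


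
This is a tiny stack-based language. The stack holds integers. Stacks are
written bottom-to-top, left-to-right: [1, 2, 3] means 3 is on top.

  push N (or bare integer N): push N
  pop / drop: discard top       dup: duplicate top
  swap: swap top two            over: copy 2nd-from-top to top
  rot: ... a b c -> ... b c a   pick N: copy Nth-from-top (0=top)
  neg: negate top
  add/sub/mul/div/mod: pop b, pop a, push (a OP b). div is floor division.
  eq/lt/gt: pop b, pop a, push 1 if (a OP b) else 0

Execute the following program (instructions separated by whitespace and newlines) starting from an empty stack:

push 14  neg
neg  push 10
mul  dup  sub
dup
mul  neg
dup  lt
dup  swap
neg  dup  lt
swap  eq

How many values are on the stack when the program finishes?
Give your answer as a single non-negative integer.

After 'push 14': stack = [14] (depth 1)
After 'neg': stack = [-14] (depth 1)
After 'neg': stack = [14] (depth 1)
After 'push 10': stack = [14, 10] (depth 2)
After 'mul': stack = [140] (depth 1)
After 'dup': stack = [140, 140] (depth 2)
After 'sub': stack = [0] (depth 1)
After 'dup': stack = [0, 0] (depth 2)
After 'mul': stack = [0] (depth 1)
After 'neg': stack = [0] (depth 1)
After 'dup': stack = [0, 0] (depth 2)
After 'lt': stack = [0] (depth 1)
After 'dup': stack = [0, 0] (depth 2)
After 'swap': stack = [0, 0] (depth 2)
After 'neg': stack = [0, 0] (depth 2)
After 'dup': stack = [0, 0, 0] (depth 3)
After 'lt': stack = [0, 0] (depth 2)
After 'swap': stack = [0, 0] (depth 2)
After 'eq': stack = [1] (depth 1)

Answer: 1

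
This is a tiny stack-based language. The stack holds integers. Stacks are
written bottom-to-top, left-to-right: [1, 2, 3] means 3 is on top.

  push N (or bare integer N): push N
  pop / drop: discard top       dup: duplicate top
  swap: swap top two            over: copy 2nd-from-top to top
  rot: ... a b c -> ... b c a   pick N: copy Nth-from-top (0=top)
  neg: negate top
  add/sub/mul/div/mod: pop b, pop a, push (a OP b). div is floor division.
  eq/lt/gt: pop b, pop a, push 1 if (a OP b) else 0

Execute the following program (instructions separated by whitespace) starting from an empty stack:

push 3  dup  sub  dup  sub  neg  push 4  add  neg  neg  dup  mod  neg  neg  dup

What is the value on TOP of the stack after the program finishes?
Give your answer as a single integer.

After 'push 3': [3]
After 'dup': [3, 3]
After 'sub': [0]
After 'dup': [0, 0]
After 'sub': [0]
After 'neg': [0]
After 'push 4': [0, 4]
After 'add': [4]
After 'neg': [-4]
After 'neg': [4]
After 'dup': [4, 4]
After 'mod': [0]
After 'neg': [0]
After 'neg': [0]
After 'dup': [0, 0]

Answer: 0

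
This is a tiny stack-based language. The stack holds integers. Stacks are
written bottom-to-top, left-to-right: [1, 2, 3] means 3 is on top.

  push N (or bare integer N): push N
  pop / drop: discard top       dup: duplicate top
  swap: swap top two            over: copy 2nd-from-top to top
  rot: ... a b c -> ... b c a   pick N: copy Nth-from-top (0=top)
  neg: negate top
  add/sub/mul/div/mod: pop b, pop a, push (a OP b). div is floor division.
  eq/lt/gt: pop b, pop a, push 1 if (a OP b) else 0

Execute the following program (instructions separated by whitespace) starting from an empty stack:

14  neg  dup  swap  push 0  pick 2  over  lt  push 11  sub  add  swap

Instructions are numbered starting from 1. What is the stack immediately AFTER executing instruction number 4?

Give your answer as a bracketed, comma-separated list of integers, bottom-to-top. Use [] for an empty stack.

Step 1 ('14'): [14]
Step 2 ('neg'): [-14]
Step 3 ('dup'): [-14, -14]
Step 4 ('swap'): [-14, -14]

Answer: [-14, -14]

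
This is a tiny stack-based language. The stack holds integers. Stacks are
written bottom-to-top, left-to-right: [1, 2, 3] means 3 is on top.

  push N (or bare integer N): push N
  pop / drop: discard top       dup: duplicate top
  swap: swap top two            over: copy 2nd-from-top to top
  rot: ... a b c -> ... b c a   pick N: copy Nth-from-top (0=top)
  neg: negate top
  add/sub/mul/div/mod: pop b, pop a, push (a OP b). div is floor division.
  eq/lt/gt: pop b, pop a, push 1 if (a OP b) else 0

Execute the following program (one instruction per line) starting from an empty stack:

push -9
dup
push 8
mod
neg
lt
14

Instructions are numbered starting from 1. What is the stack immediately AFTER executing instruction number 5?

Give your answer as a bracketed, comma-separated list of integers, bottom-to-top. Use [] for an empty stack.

Step 1 ('push -9'): [-9]
Step 2 ('dup'): [-9, -9]
Step 3 ('push 8'): [-9, -9, 8]
Step 4 ('mod'): [-9, 7]
Step 5 ('neg'): [-9, -7]

Answer: [-9, -7]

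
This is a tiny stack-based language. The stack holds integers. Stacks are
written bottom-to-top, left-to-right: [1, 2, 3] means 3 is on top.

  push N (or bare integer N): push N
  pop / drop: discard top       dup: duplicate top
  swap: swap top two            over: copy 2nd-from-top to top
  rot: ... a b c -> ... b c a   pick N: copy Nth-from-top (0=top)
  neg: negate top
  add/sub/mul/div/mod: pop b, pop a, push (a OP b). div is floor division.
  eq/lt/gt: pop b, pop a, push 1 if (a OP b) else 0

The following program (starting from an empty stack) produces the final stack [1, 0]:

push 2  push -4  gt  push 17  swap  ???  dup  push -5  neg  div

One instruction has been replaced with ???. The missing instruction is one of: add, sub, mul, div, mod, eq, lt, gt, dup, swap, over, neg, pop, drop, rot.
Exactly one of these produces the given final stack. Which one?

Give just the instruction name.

Stack before ???: [17, 1]
Stack after ???:  [1]
The instruction that transforms [17, 1] -> [1] is: gt

Answer: gt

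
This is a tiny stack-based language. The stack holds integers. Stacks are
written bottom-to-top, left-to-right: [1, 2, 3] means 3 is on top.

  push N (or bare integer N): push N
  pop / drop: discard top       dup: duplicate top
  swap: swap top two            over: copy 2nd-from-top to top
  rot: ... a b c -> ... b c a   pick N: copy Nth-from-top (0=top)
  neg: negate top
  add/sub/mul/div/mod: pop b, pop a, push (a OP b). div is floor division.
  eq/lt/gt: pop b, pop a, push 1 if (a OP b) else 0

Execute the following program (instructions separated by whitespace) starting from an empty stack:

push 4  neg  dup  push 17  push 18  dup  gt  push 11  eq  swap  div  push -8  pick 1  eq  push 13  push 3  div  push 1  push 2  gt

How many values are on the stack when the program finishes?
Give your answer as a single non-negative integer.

After 'push 4': stack = [4] (depth 1)
After 'neg': stack = [-4] (depth 1)
After 'dup': stack = [-4, -4] (depth 2)
After 'push 17': stack = [-4, -4, 17] (depth 3)
After 'push 18': stack = [-4, -4, 17, 18] (depth 4)
After 'dup': stack = [-4, -4, 17, 18, 18] (depth 5)
After 'gt': stack = [-4, -4, 17, 0] (depth 4)
After 'push 11': stack = [-4, -4, 17, 0, 11] (depth 5)
After 'eq': stack = [-4, -4, 17, 0] (depth 4)
After 'swap': stack = [-4, -4, 0, 17] (depth 4)
After 'div': stack = [-4, -4, 0] (depth 3)
After 'push -8': stack = [-4, -4, 0, -8] (depth 4)
After 'pick 1': stack = [-4, -4, 0, -8, 0] (depth 5)
After 'eq': stack = [-4, -4, 0, 0] (depth 4)
After 'push 13': stack = [-4, -4, 0, 0, 13] (depth 5)
After 'push 3': stack = [-4, -4, 0, 0, 13, 3] (depth 6)
After 'div': stack = [-4, -4, 0, 0, 4] (depth 5)
After 'push 1': stack = [-4, -4, 0, 0, 4, 1] (depth 6)
After 'push 2': stack = [-4, -4, 0, 0, 4, 1, 2] (depth 7)
After 'gt': stack = [-4, -4, 0, 0, 4, 0] (depth 6)

Answer: 6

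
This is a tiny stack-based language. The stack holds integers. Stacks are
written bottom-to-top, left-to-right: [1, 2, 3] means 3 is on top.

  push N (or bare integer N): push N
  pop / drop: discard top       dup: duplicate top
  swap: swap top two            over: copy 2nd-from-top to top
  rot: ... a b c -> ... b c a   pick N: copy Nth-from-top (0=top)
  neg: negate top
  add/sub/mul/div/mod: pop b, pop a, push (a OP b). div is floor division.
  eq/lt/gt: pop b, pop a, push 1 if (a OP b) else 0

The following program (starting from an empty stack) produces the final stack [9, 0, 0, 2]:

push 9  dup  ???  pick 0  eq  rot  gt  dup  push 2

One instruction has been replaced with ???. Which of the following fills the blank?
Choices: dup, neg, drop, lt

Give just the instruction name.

Stack before ???: [9, 9]
Stack after ???:  [9, 9, 9]
Checking each choice:
  dup: MATCH
  neg: stack underflow (need 3, have 2)
  drop: stack underflow (need 3, have 1)
  lt: stack underflow (need 3, have 1)


Answer: dup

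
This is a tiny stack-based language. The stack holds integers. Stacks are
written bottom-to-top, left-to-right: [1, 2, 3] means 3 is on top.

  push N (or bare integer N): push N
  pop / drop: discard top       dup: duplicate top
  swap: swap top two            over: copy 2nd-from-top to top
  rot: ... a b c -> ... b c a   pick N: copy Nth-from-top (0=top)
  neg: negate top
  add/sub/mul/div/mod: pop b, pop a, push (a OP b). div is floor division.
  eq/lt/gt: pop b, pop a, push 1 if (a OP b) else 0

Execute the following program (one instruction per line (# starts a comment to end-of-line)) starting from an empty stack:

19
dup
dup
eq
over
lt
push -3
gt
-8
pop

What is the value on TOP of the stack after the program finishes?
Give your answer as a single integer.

Answer: 1

Derivation:
After 'push 19': [19]
After 'dup': [19, 19]
After 'dup': [19, 19, 19]
After 'eq': [19, 1]
After 'over': [19, 1, 19]
After 'lt': [19, 1]
After 'push -3': [19, 1, -3]
After 'gt': [19, 1]
After 'push -8': [19, 1, -8]
After 'pop': [19, 1]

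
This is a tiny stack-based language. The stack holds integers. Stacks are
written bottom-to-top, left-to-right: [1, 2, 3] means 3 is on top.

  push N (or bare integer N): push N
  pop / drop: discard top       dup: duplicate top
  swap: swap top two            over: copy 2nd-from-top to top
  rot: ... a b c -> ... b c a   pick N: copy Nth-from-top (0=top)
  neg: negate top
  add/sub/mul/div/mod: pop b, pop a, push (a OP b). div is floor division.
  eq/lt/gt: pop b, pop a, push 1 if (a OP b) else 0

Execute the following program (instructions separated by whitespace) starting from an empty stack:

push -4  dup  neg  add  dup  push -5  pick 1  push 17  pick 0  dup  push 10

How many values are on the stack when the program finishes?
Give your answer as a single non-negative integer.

After 'push -4': stack = [-4] (depth 1)
After 'dup': stack = [-4, -4] (depth 2)
After 'neg': stack = [-4, 4] (depth 2)
After 'add': stack = [0] (depth 1)
After 'dup': stack = [0, 0] (depth 2)
After 'push -5': stack = [0, 0, -5] (depth 3)
After 'pick 1': stack = [0, 0, -5, 0] (depth 4)
After 'push 17': stack = [0, 0, -5, 0, 17] (depth 5)
After 'pick 0': stack = [0, 0, -5, 0, 17, 17] (depth 6)
After 'dup': stack = [0, 0, -5, 0, 17, 17, 17] (depth 7)
After 'push 10': stack = [0, 0, -5, 0, 17, 17, 17, 10] (depth 8)

Answer: 8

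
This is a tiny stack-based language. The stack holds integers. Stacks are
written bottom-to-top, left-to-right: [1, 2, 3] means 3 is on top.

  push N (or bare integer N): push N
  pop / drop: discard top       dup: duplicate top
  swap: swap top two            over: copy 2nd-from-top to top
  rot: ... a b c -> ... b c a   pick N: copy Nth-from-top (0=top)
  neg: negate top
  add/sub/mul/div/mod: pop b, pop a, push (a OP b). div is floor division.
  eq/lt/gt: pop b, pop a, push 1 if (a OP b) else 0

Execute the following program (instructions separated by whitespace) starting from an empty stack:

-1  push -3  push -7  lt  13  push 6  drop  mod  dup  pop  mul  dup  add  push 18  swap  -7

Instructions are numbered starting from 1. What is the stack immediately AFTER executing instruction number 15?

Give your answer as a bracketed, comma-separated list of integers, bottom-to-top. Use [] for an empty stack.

Step 1 ('-1'): [-1]
Step 2 ('push -3'): [-1, -3]
Step 3 ('push -7'): [-1, -3, -7]
Step 4 ('lt'): [-1, 0]
Step 5 ('13'): [-1, 0, 13]
Step 6 ('push 6'): [-1, 0, 13, 6]
Step 7 ('drop'): [-1, 0, 13]
Step 8 ('mod'): [-1, 0]
Step 9 ('dup'): [-1, 0, 0]
Step 10 ('pop'): [-1, 0]
Step 11 ('mul'): [0]
Step 12 ('dup'): [0, 0]
Step 13 ('add'): [0]
Step 14 ('push 18'): [0, 18]
Step 15 ('swap'): [18, 0]

Answer: [18, 0]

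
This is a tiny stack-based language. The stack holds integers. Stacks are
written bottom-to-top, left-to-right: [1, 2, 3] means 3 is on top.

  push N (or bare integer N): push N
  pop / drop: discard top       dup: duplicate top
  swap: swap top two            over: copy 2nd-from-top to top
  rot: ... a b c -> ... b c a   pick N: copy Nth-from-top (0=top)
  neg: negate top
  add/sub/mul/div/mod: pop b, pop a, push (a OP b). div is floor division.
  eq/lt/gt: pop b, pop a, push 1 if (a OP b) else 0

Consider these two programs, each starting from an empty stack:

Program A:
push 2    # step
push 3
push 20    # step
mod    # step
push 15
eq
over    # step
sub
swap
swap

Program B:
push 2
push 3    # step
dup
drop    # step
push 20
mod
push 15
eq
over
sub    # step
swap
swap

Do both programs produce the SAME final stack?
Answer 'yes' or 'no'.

Program A trace:
  After 'push 2': [2]
  After 'push 3': [2, 3]
  After 'push 20': [2, 3, 20]
  After 'mod': [2, 3]
  After 'push 15': [2, 3, 15]
  After 'eq': [2, 0]
  After 'over': [2, 0, 2]
  After 'sub': [2, -2]
  After 'swap': [-2, 2]
  After 'swap': [2, -2]
Program A final stack: [2, -2]

Program B trace:
  After 'push 2': [2]
  After 'push 3': [2, 3]
  After 'dup': [2, 3, 3]
  After 'drop': [2, 3]
  After 'push 20': [2, 3, 20]
  After 'mod': [2, 3]
  After 'push 15': [2, 3, 15]
  After 'eq': [2, 0]
  After 'over': [2, 0, 2]
  After 'sub': [2, -2]
  After 'swap': [-2, 2]
  After 'swap': [2, -2]
Program B final stack: [2, -2]
Same: yes

Answer: yes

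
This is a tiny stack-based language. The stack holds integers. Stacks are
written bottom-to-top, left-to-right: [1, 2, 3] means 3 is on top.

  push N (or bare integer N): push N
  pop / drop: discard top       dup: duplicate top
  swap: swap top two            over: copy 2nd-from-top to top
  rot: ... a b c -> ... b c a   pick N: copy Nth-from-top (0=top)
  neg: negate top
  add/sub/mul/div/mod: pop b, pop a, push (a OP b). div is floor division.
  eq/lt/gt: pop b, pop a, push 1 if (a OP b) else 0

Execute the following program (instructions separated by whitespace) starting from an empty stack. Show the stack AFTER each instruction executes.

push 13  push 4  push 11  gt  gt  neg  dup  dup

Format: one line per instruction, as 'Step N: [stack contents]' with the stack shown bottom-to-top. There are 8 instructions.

Step 1: [13]
Step 2: [13, 4]
Step 3: [13, 4, 11]
Step 4: [13, 0]
Step 5: [1]
Step 6: [-1]
Step 7: [-1, -1]
Step 8: [-1, -1, -1]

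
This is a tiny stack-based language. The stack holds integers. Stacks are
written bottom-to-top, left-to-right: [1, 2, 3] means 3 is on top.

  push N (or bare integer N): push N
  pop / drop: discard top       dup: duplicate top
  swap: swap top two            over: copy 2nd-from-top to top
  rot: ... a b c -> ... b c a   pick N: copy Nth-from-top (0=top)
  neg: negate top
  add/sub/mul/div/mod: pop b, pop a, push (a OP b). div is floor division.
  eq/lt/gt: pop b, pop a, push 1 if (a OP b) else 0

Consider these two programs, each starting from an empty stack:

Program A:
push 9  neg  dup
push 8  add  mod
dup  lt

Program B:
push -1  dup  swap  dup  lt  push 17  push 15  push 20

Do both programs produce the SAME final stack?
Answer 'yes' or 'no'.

Answer: no

Derivation:
Program A trace:
  After 'push 9': [9]
  After 'neg': [-9]
  After 'dup': [-9, -9]
  After 'push 8': [-9, -9, 8]
  After 'add': [-9, -1]
  After 'mod': [0]
  After 'dup': [0, 0]
  After 'lt': [0]
Program A final stack: [0]

Program B trace:
  After 'push -1': [-1]
  After 'dup': [-1, -1]
  After 'swap': [-1, -1]
  After 'dup': [-1, -1, -1]
  After 'lt': [-1, 0]
  After 'push 17': [-1, 0, 17]
  After 'push 15': [-1, 0, 17, 15]
  After 'push 20': [-1, 0, 17, 15, 20]
Program B final stack: [-1, 0, 17, 15, 20]
Same: no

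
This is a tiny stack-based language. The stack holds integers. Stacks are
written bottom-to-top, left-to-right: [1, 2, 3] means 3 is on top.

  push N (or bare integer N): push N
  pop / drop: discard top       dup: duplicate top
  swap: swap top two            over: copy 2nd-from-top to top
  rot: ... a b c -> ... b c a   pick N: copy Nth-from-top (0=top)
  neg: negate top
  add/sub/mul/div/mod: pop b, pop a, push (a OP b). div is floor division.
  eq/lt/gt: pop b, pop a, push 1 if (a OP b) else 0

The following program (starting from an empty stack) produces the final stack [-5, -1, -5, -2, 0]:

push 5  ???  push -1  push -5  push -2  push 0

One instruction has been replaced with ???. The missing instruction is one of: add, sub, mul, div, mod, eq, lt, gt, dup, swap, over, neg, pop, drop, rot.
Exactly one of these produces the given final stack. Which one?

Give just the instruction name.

Answer: neg

Derivation:
Stack before ???: [5]
Stack after ???:  [-5]
The instruction that transforms [5] -> [-5] is: neg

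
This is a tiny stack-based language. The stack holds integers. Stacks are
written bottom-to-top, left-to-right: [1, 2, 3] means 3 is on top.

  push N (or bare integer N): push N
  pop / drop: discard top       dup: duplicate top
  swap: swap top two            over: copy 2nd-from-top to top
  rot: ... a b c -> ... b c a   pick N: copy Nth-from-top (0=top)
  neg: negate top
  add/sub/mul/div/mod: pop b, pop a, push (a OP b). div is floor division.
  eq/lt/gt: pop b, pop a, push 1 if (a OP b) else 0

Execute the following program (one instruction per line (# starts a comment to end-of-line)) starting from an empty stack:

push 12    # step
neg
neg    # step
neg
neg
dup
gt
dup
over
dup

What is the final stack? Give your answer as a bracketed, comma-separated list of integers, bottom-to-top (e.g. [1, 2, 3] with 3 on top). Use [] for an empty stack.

After 'push 12': [12]
After 'neg': [-12]
After 'neg': [12]
After 'neg': [-12]
After 'neg': [12]
After 'dup': [12, 12]
After 'gt': [0]
After 'dup': [0, 0]
After 'over': [0, 0, 0]
After 'dup': [0, 0, 0, 0]

Answer: [0, 0, 0, 0]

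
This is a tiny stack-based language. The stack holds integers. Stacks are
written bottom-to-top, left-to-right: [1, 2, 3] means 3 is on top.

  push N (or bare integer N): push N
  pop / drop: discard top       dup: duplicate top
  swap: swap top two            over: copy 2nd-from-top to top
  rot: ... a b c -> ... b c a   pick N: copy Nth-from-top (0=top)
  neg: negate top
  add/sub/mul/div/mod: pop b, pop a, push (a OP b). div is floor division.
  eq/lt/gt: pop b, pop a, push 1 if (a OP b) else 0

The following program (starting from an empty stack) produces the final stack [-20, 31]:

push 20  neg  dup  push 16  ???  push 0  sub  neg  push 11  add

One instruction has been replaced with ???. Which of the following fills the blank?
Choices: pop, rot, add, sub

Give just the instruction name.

Stack before ???: [-20, -20, 16]
Stack after ???:  [-20, -20]
Checking each choice:
  pop: MATCH
  rot: produces [-20, 16, 31]
  add: produces [-20, 15]
  sub: produces [-20, 47]


Answer: pop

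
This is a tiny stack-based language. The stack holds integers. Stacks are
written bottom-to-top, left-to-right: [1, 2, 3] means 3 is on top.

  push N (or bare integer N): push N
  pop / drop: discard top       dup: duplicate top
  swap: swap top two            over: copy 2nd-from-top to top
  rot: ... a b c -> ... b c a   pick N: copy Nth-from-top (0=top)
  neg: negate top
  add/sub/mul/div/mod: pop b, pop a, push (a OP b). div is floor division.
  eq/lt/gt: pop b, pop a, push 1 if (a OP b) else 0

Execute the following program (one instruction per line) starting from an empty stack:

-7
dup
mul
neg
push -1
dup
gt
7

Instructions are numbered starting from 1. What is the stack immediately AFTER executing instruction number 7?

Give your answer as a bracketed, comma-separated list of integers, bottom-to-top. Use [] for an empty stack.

Answer: [-49, 0]

Derivation:
Step 1 ('-7'): [-7]
Step 2 ('dup'): [-7, -7]
Step 3 ('mul'): [49]
Step 4 ('neg'): [-49]
Step 5 ('push -1'): [-49, -1]
Step 6 ('dup'): [-49, -1, -1]
Step 7 ('gt'): [-49, 0]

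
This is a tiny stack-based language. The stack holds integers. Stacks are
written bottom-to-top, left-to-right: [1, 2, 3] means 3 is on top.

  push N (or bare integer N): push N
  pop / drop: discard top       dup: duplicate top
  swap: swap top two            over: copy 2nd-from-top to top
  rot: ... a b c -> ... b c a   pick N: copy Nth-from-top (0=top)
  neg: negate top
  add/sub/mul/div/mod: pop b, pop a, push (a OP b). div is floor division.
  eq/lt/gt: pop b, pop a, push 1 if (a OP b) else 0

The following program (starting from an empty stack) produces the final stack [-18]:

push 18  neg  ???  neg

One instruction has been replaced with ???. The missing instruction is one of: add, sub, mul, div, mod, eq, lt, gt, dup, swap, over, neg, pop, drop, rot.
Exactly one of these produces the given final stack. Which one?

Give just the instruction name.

Answer: neg

Derivation:
Stack before ???: [-18]
Stack after ???:  [18]
The instruction that transforms [-18] -> [18] is: neg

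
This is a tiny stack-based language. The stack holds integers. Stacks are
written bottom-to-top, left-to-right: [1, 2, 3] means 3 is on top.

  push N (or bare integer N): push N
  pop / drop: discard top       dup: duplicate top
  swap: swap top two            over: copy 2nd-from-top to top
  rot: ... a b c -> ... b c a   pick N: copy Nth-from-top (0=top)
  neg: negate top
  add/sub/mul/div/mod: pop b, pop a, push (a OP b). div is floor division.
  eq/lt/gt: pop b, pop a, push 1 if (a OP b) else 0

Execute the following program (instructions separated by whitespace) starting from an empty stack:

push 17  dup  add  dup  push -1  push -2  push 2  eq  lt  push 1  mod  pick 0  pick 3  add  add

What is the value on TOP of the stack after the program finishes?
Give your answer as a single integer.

Answer: 34

Derivation:
After 'push 17': [17]
After 'dup': [17, 17]
After 'add': [34]
After 'dup': [34, 34]
After 'push -1': [34, 34, -1]
After 'push -2': [34, 34, -1, -2]
After 'push 2': [34, 34, -1, -2, 2]
After 'eq': [34, 34, -1, 0]
After 'lt': [34, 34, 1]
After 'push 1': [34, 34, 1, 1]
After 'mod': [34, 34, 0]
After 'pick 0': [34, 34, 0, 0]
After 'pick 3': [34, 34, 0, 0, 34]
After 'add': [34, 34, 0, 34]
After 'add': [34, 34, 34]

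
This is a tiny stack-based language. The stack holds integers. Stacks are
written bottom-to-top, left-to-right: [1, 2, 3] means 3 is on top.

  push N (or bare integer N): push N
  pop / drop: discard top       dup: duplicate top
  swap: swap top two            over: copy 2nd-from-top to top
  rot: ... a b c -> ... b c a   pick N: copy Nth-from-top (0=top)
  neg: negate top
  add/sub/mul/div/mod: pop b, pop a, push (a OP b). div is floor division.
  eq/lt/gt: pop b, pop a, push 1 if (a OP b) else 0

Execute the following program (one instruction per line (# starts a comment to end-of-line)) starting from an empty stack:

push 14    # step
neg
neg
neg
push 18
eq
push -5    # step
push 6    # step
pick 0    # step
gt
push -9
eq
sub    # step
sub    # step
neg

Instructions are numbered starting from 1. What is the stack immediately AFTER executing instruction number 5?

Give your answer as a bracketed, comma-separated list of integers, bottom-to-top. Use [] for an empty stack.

Answer: [-14, 18]

Derivation:
Step 1 ('push 14'): [14]
Step 2 ('neg'): [-14]
Step 3 ('neg'): [14]
Step 4 ('neg'): [-14]
Step 5 ('push 18'): [-14, 18]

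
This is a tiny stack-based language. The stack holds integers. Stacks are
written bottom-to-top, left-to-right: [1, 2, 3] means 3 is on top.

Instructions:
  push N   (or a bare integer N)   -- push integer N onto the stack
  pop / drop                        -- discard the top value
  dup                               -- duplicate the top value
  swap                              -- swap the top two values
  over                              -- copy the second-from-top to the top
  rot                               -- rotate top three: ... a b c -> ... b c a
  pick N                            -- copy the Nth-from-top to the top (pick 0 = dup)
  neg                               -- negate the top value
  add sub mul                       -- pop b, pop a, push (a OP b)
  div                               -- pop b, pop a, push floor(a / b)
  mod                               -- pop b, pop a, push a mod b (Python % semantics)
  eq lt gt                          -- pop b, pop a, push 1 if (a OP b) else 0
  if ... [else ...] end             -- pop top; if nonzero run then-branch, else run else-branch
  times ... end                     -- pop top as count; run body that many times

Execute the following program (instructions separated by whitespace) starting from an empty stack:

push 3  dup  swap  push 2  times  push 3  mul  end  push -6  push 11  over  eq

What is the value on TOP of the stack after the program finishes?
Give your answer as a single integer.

After 'push 3': [3]
After 'dup': [3, 3]
After 'swap': [3, 3]
After 'push 2': [3, 3, 2]
After 'times': [3, 3]
After 'push 3': [3, 3, 3]
After 'mul': [3, 9]
After 'push 3': [3, 9, 3]
After 'mul': [3, 27]
After 'push -6': [3, 27, -6]
After 'push 11': [3, 27, -6, 11]
After 'over': [3, 27, -6, 11, -6]
After 'eq': [3, 27, -6, 0]

Answer: 0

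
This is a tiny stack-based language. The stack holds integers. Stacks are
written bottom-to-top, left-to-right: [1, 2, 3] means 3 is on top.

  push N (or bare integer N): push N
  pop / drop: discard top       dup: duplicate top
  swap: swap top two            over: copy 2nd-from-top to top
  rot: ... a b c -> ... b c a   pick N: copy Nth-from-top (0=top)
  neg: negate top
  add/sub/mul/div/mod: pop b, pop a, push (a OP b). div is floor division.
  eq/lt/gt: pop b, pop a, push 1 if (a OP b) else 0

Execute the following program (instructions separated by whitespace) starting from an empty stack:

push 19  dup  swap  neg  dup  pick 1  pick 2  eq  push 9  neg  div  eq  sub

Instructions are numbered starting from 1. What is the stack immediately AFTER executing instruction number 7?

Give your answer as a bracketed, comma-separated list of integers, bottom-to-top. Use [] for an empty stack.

Answer: [19, -19, -19, -19, -19]

Derivation:
Step 1 ('push 19'): [19]
Step 2 ('dup'): [19, 19]
Step 3 ('swap'): [19, 19]
Step 4 ('neg'): [19, -19]
Step 5 ('dup'): [19, -19, -19]
Step 6 ('pick 1'): [19, -19, -19, -19]
Step 7 ('pick 2'): [19, -19, -19, -19, -19]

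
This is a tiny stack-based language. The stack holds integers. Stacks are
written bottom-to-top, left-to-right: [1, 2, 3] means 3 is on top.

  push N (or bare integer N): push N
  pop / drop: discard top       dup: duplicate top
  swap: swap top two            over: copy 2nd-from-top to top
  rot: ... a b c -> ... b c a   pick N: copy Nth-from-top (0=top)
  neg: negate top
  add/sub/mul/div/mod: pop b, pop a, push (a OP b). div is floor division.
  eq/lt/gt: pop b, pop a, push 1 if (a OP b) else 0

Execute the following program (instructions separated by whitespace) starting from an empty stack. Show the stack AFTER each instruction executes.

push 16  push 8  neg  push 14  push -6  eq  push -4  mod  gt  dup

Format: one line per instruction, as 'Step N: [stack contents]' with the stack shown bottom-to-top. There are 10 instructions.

Step 1: [16]
Step 2: [16, 8]
Step 3: [16, -8]
Step 4: [16, -8, 14]
Step 5: [16, -8, 14, -6]
Step 6: [16, -8, 0]
Step 7: [16, -8, 0, -4]
Step 8: [16, -8, 0]
Step 9: [16, 0]
Step 10: [16, 0, 0]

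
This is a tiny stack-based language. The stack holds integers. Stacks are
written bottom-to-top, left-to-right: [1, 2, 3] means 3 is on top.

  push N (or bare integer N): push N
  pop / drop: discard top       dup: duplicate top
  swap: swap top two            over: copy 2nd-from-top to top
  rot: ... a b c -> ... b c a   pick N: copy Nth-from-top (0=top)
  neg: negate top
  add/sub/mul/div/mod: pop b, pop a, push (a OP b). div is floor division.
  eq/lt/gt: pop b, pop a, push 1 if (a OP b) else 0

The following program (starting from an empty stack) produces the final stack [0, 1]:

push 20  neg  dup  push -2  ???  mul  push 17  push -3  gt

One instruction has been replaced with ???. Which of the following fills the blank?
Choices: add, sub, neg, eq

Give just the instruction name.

Stack before ???: [-20, -20, -2]
Stack after ???:  [-20, 0]
Checking each choice:
  add: produces [440, 1]
  sub: produces [360, 1]
  neg: produces [-20, -40, 1]
  eq: MATCH


Answer: eq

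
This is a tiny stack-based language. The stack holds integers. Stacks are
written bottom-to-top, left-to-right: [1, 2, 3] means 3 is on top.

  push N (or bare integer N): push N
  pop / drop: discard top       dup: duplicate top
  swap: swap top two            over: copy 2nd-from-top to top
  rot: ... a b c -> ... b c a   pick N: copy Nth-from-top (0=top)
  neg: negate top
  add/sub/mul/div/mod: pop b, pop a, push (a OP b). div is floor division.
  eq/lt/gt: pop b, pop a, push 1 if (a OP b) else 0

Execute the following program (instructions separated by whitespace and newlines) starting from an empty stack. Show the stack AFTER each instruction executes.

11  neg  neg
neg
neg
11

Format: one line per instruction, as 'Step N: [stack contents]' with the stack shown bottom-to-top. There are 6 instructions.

Step 1: [11]
Step 2: [-11]
Step 3: [11]
Step 4: [-11]
Step 5: [11]
Step 6: [11, 11]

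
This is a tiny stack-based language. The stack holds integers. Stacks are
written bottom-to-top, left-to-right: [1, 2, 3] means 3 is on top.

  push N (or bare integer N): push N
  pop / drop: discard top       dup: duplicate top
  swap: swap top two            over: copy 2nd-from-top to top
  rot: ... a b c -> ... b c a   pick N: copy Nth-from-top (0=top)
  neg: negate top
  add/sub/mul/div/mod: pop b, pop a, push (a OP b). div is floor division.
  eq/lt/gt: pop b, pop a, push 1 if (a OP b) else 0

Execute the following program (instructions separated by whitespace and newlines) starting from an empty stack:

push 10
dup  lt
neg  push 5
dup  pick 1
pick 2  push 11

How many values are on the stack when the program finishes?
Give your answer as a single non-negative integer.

Answer: 6

Derivation:
After 'push 10': stack = [10] (depth 1)
After 'dup': stack = [10, 10] (depth 2)
After 'lt': stack = [0] (depth 1)
After 'neg': stack = [0] (depth 1)
After 'push 5': stack = [0, 5] (depth 2)
After 'dup': stack = [0, 5, 5] (depth 3)
After 'pick 1': stack = [0, 5, 5, 5] (depth 4)
After 'pick 2': stack = [0, 5, 5, 5, 5] (depth 5)
After 'push 11': stack = [0, 5, 5, 5, 5, 11] (depth 6)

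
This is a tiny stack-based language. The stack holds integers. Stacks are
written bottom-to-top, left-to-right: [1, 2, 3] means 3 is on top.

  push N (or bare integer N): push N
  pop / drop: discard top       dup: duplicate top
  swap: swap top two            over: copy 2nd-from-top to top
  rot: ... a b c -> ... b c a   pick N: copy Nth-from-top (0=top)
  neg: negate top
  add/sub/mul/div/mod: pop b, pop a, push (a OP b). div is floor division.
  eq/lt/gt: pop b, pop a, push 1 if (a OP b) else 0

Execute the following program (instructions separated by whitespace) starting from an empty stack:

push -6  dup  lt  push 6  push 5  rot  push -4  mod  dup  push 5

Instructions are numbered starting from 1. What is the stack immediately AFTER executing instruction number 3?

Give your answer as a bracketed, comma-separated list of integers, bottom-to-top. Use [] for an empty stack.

Answer: [0]

Derivation:
Step 1 ('push -6'): [-6]
Step 2 ('dup'): [-6, -6]
Step 3 ('lt'): [0]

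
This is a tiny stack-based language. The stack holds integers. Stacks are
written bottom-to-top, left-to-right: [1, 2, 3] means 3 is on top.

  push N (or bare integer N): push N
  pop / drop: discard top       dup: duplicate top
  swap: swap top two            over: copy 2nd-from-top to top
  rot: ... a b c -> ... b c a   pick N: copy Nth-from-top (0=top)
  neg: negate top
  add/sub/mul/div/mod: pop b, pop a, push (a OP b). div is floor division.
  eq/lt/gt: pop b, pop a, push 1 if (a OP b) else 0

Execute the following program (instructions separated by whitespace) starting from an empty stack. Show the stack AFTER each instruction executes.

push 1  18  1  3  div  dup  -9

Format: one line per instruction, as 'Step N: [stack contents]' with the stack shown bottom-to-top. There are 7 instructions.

Step 1: [1]
Step 2: [1, 18]
Step 3: [1, 18, 1]
Step 4: [1, 18, 1, 3]
Step 5: [1, 18, 0]
Step 6: [1, 18, 0, 0]
Step 7: [1, 18, 0, 0, -9]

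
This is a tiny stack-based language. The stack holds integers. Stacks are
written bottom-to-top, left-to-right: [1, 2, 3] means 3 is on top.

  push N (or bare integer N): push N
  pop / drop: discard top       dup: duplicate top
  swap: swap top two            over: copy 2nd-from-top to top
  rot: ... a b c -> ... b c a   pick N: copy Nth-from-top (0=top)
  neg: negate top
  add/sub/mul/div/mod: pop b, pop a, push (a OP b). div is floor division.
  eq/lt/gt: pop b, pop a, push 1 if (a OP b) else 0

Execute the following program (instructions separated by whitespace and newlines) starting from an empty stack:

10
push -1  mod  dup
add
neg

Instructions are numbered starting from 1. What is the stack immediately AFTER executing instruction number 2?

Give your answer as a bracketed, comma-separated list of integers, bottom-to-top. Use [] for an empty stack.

Step 1 ('10'): [10]
Step 2 ('push -1'): [10, -1]

Answer: [10, -1]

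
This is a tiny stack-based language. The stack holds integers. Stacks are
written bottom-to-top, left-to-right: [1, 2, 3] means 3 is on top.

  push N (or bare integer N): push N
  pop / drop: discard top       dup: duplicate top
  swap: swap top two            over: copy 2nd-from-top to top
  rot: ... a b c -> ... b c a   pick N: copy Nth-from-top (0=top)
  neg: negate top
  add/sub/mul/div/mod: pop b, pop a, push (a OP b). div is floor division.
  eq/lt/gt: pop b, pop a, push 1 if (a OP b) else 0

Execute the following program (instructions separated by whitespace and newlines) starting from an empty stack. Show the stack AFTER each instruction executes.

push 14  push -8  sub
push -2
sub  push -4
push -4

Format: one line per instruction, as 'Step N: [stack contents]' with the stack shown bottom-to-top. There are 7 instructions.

Step 1: [14]
Step 2: [14, -8]
Step 3: [22]
Step 4: [22, -2]
Step 5: [24]
Step 6: [24, -4]
Step 7: [24, -4, -4]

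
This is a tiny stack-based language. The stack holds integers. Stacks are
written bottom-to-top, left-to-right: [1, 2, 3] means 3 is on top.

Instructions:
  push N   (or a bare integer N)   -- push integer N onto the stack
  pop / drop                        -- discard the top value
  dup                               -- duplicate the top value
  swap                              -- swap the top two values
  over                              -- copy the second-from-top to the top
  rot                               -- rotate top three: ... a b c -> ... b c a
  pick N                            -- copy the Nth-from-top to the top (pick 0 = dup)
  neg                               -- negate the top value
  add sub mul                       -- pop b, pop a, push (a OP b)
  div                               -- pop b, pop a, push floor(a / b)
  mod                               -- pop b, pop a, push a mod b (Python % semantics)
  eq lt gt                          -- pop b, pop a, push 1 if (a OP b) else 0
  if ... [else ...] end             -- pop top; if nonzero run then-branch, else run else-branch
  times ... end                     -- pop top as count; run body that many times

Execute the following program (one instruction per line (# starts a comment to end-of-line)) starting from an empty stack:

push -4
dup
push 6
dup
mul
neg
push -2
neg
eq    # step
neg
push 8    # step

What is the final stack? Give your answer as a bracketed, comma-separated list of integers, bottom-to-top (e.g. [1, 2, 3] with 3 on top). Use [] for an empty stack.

After 'push -4': [-4]
After 'dup': [-4, -4]
After 'push 6': [-4, -4, 6]
After 'dup': [-4, -4, 6, 6]
After 'mul': [-4, -4, 36]
After 'neg': [-4, -4, -36]
After 'push -2': [-4, -4, -36, -2]
After 'neg': [-4, -4, -36, 2]
After 'eq': [-4, -4, 0]
After 'neg': [-4, -4, 0]
After 'push 8': [-4, -4, 0, 8]

Answer: [-4, -4, 0, 8]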